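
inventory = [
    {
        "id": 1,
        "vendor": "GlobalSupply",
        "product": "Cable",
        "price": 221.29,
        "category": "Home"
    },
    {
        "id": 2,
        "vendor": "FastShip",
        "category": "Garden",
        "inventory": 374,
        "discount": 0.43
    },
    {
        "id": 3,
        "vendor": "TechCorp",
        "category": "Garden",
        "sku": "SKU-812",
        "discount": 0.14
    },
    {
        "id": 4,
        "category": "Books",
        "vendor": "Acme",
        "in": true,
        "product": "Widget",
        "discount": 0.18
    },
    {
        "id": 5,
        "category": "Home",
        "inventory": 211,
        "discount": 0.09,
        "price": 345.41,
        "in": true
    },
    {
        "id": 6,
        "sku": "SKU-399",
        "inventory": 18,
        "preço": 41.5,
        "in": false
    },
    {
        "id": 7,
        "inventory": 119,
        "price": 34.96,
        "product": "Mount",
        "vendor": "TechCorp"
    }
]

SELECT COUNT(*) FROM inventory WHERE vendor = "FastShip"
1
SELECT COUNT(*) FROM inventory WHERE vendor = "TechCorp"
2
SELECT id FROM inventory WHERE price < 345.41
[1, 7]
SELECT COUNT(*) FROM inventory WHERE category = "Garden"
2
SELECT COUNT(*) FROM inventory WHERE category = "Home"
2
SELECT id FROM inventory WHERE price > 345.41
[]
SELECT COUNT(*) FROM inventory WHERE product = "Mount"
1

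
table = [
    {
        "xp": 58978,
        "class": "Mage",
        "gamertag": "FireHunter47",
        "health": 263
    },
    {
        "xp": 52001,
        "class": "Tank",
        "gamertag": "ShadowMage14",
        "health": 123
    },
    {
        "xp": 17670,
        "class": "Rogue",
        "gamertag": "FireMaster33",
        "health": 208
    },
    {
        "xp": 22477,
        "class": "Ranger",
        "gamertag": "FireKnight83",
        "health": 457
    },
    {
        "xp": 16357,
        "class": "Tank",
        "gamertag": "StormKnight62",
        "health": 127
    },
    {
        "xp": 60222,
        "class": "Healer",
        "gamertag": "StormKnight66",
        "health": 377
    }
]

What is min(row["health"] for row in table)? 123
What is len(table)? 6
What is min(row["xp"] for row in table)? 16357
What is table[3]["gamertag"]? "FireKnight83"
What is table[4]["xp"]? 16357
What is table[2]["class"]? "Rogue"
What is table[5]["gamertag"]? "StormKnight66"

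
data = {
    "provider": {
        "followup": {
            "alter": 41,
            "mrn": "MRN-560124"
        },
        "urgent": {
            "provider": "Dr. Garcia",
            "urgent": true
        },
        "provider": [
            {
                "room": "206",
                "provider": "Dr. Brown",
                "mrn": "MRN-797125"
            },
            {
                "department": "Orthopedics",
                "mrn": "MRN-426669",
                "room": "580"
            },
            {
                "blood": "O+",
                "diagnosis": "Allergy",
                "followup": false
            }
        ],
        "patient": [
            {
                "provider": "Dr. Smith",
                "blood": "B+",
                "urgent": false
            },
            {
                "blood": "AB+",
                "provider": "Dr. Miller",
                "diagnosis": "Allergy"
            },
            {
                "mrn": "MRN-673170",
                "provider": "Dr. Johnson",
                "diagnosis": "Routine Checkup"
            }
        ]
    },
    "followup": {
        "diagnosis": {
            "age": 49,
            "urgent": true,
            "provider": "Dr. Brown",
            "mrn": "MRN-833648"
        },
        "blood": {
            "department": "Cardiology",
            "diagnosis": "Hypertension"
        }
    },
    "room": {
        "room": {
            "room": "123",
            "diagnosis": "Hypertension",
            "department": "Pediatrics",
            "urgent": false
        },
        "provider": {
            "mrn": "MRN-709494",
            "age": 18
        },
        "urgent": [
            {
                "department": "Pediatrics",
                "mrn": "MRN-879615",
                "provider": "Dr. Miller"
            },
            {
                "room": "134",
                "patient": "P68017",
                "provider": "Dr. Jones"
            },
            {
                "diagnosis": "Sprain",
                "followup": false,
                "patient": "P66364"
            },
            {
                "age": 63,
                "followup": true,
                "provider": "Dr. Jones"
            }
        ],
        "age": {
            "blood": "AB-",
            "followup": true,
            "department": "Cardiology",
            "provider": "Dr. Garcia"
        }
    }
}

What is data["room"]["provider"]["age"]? 18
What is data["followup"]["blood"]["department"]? "Cardiology"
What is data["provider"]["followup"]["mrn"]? "MRN-560124"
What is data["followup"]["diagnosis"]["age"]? 49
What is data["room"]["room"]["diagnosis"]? "Hypertension"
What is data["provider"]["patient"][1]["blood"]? "AB+"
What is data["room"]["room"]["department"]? "Pediatrics"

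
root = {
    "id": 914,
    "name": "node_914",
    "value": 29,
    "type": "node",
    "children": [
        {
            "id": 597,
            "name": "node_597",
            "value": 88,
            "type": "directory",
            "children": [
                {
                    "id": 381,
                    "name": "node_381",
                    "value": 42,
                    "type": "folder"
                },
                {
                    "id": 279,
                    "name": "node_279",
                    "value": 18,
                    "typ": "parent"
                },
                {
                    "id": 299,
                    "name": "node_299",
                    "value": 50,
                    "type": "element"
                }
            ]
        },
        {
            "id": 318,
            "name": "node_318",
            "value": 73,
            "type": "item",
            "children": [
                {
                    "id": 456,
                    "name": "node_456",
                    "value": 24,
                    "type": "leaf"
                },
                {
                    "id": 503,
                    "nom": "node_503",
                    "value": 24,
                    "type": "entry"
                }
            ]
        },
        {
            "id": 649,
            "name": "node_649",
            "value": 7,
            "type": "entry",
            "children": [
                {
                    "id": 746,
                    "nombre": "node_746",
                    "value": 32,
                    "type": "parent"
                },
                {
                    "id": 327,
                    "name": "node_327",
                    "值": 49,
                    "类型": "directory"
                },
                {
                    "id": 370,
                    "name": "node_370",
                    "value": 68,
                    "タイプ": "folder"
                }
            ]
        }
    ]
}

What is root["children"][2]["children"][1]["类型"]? "directory"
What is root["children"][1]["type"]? "item"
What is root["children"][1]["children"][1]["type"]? "entry"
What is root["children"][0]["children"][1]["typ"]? "parent"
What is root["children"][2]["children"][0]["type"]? "parent"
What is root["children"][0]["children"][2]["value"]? 50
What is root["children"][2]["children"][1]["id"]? 327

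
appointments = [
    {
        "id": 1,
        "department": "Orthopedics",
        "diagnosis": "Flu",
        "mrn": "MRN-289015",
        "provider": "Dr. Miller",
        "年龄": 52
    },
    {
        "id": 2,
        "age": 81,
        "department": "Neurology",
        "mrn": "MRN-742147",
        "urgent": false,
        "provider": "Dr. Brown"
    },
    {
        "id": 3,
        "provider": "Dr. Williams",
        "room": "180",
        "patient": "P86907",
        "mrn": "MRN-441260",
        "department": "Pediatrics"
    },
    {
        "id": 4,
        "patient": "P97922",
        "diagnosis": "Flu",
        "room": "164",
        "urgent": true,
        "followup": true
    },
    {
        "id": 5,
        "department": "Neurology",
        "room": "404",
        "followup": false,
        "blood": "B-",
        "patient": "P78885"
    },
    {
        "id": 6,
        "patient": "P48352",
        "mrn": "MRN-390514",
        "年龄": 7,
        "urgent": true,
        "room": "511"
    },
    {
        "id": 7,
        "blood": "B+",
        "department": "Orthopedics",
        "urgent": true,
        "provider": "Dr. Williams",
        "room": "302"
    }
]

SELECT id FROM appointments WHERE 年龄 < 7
[]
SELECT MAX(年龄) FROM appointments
52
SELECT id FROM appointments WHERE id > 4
[5, 6, 7]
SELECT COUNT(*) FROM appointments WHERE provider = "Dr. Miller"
1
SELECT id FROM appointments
[1, 2, 3, 4, 5, 6, 7]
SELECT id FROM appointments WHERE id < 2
[1]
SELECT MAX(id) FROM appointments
7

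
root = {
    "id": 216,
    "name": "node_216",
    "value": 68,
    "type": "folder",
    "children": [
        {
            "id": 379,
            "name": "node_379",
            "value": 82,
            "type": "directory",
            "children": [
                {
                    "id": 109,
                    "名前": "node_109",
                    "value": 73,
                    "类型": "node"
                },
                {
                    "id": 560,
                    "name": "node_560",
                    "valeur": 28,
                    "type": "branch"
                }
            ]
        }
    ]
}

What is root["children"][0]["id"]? 379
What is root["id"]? 216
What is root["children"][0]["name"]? "node_379"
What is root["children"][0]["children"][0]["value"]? 73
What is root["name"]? "node_216"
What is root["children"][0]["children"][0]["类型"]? "node"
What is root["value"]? 68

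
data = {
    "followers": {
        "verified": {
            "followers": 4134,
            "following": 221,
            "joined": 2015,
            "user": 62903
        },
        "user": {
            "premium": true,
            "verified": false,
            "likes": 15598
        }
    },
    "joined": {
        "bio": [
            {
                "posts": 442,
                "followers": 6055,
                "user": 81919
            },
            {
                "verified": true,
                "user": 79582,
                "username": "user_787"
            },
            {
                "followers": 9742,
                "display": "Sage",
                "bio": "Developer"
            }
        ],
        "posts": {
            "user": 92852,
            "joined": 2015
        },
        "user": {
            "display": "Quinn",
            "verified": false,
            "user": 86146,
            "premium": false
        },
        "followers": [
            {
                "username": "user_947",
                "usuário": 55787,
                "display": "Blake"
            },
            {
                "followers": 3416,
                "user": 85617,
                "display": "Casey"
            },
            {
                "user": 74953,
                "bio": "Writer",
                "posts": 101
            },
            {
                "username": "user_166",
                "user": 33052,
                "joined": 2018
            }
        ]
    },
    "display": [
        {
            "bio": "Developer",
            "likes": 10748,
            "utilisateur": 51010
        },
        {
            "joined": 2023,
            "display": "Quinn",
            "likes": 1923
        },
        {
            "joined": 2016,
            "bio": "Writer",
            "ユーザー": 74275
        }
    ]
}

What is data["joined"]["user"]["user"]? 86146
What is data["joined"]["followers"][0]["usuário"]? 55787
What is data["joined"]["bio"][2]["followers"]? 9742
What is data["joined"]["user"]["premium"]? False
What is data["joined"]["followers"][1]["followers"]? 3416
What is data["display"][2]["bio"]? "Writer"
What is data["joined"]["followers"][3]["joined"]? 2018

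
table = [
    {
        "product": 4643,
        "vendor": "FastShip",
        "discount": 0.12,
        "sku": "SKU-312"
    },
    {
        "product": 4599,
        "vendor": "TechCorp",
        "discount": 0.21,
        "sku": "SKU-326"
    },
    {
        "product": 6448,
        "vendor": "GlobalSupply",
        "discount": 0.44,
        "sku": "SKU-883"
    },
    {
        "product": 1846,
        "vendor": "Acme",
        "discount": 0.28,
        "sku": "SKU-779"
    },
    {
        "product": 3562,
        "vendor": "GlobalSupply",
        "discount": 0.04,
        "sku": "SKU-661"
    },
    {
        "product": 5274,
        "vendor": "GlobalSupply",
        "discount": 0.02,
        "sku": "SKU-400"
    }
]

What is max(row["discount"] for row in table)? 0.44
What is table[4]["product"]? 3562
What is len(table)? 6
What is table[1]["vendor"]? "TechCorp"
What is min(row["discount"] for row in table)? 0.02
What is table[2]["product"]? 6448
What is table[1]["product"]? 4599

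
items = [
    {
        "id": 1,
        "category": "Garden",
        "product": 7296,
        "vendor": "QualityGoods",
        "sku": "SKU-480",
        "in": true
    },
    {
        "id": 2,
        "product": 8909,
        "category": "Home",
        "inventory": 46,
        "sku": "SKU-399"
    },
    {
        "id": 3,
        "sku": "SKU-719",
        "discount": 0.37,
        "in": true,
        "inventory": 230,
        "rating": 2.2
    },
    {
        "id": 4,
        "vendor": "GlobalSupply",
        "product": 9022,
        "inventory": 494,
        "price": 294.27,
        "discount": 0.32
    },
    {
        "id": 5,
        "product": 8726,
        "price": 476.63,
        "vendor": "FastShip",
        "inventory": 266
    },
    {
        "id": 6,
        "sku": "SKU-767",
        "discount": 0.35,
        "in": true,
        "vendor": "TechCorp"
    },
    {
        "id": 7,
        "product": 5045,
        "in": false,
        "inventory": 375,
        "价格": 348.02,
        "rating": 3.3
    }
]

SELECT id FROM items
[1, 2, 3, 4, 5, 6, 7]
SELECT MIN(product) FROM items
5045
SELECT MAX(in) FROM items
True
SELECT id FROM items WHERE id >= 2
[2, 3, 4, 5, 6, 7]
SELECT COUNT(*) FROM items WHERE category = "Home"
1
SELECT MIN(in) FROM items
False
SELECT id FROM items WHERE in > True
[]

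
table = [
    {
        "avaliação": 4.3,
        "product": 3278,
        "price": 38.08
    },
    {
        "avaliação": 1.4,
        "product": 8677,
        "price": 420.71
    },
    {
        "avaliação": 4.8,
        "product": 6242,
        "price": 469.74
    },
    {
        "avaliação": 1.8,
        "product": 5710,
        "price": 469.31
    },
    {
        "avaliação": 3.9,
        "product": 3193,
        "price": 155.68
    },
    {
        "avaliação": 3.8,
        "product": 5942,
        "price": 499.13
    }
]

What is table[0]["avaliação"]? 4.3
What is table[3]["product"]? 5710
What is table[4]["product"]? 3193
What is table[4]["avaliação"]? 3.9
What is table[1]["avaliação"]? 1.4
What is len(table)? 6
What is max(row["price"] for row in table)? 499.13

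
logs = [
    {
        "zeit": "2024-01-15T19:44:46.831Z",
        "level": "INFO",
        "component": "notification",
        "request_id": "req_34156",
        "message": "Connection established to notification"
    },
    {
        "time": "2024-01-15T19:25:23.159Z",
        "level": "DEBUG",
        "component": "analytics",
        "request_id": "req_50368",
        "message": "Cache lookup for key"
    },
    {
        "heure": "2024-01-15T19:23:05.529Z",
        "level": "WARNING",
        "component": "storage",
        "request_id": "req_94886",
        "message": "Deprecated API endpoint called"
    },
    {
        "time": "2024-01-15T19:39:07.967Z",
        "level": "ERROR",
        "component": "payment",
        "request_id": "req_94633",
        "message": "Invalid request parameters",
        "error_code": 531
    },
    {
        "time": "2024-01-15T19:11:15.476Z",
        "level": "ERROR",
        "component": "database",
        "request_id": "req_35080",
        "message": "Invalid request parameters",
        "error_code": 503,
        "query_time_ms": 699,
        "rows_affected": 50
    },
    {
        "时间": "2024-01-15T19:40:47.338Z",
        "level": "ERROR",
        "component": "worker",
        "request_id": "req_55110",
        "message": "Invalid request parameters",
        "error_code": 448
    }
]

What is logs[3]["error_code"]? 531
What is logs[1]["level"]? "DEBUG"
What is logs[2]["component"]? "storage"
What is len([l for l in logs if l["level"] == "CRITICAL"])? 0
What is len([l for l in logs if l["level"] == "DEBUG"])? 1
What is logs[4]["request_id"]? "req_35080"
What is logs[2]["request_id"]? "req_94886"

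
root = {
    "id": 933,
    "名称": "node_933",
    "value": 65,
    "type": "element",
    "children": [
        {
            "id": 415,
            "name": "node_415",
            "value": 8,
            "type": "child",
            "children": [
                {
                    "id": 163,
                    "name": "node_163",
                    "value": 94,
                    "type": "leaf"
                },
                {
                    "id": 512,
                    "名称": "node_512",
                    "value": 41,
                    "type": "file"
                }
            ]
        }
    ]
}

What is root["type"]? "element"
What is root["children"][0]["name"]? "node_415"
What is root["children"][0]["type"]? "child"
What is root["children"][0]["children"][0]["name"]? "node_163"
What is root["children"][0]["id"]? 415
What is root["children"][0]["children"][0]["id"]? 163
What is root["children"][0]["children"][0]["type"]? "leaf"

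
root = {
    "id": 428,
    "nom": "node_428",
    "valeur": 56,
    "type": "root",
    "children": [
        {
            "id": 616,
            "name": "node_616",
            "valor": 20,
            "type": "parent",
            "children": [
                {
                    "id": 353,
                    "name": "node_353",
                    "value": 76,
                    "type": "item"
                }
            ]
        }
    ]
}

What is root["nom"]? "node_428"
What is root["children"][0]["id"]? 616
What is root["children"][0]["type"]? "parent"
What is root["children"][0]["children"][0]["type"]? "item"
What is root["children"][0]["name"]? "node_616"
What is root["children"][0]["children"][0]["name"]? "node_353"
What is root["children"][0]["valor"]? 20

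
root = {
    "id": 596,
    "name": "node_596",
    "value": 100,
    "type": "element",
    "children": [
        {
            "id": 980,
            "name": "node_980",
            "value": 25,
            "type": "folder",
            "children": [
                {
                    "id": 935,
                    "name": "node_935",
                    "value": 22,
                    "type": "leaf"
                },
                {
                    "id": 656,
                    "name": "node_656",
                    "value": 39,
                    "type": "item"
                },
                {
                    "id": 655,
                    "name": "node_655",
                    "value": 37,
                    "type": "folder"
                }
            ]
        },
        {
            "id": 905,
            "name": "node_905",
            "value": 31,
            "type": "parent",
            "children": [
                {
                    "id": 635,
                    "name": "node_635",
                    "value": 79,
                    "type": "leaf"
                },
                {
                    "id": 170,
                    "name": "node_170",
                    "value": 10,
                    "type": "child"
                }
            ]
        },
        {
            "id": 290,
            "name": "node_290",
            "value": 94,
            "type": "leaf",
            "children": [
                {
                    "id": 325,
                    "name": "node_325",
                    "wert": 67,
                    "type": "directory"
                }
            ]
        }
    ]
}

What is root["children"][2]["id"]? 290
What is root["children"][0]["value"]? 25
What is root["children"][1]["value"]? 31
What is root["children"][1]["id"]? 905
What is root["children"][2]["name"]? "node_290"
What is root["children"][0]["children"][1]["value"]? 39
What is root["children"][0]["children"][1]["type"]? "item"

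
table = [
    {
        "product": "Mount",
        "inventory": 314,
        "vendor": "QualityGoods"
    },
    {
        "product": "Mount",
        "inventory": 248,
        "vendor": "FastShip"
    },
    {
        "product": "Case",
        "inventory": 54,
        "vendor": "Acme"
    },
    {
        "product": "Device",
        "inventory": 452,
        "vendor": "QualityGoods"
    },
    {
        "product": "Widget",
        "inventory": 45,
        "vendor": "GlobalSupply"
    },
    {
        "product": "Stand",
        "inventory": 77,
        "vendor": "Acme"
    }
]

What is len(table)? 6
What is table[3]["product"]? "Device"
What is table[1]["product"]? "Mount"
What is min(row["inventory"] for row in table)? 45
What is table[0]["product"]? "Mount"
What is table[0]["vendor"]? "QualityGoods"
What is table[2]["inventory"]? 54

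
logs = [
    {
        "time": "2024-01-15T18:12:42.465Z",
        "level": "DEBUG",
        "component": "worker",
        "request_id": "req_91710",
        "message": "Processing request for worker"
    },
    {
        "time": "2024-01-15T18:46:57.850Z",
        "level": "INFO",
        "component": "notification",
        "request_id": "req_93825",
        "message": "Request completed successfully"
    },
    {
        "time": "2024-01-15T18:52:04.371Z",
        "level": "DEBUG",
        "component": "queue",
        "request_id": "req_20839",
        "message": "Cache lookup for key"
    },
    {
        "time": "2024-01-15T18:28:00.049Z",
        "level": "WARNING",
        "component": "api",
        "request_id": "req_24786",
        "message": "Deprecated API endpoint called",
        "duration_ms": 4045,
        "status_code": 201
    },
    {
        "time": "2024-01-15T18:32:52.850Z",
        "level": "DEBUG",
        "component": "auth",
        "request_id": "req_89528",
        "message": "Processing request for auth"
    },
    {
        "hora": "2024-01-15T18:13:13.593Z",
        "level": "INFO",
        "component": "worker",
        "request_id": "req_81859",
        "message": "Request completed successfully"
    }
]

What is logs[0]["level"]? "DEBUG"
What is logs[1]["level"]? "INFO"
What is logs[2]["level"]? "DEBUG"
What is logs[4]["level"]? "DEBUG"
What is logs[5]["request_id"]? "req_81859"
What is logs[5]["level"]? "INFO"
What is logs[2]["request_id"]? "req_20839"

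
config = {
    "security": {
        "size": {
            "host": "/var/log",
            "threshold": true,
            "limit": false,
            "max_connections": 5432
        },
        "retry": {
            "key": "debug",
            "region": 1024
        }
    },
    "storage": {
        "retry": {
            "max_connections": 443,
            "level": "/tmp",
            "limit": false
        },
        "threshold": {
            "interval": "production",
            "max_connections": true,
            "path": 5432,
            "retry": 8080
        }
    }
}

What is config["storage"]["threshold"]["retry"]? 8080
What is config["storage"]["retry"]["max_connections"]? 443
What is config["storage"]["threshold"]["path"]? 5432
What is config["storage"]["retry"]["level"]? "/tmp"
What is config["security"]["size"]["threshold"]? True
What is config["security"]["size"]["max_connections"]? 5432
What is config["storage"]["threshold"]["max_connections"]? True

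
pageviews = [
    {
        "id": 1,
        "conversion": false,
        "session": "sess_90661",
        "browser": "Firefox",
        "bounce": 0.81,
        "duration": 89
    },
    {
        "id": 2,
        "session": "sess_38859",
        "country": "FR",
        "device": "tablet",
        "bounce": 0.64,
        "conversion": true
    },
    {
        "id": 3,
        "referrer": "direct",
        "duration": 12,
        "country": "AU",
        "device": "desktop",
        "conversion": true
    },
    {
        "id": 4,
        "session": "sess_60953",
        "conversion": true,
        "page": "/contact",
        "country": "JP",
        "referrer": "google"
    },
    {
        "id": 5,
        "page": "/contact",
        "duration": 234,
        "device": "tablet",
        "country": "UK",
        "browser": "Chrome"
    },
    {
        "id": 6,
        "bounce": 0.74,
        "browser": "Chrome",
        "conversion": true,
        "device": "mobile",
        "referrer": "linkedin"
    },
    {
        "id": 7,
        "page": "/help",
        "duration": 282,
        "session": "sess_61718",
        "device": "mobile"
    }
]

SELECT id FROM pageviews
[1, 2, 3, 4, 5, 6, 7]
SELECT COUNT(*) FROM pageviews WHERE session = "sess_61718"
1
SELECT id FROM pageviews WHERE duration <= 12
[3]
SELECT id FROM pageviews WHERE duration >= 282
[7]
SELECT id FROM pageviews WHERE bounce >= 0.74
[1, 6]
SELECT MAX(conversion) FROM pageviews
True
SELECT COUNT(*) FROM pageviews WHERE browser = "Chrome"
2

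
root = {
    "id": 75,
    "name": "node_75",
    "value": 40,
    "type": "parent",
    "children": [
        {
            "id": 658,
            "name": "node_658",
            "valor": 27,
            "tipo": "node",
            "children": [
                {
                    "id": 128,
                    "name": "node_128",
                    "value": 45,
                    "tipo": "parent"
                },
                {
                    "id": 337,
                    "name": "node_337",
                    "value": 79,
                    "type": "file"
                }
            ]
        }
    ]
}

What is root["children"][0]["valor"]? 27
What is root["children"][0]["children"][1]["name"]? "node_337"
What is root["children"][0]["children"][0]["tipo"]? "parent"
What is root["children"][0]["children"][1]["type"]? "file"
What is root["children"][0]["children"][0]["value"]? 45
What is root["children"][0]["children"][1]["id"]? 337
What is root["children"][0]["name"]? "node_658"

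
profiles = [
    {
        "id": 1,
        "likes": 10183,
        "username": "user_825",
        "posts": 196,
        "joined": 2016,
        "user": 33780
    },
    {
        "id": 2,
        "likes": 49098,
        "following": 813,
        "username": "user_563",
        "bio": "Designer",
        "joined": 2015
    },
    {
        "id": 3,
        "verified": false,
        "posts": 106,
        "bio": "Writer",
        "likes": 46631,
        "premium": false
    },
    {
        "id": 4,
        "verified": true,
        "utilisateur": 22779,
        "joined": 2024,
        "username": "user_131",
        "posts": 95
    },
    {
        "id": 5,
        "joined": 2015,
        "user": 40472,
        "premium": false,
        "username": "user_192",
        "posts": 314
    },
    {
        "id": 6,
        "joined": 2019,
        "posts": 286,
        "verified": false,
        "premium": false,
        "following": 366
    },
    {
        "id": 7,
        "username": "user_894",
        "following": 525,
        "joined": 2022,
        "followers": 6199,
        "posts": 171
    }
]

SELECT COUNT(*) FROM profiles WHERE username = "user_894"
1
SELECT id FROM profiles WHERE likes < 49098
[1, 3]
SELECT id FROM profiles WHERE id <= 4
[1, 2, 3, 4]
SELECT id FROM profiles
[1, 2, 3, 4, 5, 6, 7]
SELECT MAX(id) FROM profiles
7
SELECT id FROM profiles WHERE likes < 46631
[1]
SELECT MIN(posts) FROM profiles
95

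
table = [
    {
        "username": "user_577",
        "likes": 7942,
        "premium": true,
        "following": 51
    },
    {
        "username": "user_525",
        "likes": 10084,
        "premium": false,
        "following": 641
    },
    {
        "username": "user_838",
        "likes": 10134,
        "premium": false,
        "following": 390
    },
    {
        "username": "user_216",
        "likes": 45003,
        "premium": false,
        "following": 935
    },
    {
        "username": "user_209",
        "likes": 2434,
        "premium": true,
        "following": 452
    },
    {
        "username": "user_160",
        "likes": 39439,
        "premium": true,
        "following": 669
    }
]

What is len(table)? 6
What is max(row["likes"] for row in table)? 45003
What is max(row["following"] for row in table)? 935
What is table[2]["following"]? 390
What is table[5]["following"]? 669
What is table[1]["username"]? "user_525"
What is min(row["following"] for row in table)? 51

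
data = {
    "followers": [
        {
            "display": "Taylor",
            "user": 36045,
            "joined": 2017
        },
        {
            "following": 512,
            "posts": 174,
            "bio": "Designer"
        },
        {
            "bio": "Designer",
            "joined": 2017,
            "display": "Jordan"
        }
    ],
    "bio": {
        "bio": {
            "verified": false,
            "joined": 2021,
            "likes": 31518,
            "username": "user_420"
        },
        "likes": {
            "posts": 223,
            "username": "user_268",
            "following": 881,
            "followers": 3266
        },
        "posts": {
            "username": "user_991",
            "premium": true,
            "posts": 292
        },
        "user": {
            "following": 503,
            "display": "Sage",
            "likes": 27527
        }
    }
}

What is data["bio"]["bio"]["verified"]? False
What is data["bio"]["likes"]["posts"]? 223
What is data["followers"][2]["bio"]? "Designer"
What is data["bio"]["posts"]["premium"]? True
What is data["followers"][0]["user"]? 36045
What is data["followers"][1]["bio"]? "Designer"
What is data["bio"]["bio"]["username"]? "user_420"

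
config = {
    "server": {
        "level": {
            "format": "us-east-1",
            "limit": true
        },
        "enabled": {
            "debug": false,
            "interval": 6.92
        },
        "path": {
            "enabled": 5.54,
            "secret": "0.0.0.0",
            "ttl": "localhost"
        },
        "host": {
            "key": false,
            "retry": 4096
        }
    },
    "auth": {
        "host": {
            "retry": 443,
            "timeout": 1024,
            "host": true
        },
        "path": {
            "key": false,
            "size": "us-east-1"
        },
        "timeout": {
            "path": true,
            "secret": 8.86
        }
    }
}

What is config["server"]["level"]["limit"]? True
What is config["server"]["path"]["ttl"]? "localhost"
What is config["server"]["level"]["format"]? "us-east-1"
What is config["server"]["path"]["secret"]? "0.0.0.0"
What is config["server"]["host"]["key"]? False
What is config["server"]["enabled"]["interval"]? 6.92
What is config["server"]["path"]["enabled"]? 5.54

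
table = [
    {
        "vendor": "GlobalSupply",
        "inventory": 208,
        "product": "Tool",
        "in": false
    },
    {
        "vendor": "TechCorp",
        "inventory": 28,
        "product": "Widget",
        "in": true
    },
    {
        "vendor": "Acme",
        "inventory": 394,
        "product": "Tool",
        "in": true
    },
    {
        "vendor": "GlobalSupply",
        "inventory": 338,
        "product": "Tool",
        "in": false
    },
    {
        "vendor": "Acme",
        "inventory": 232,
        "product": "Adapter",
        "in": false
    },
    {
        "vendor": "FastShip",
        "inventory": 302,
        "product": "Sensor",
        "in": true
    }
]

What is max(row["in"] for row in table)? True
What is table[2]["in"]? True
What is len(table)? 6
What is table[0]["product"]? "Tool"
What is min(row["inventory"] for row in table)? 28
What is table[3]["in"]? False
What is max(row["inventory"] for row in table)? 394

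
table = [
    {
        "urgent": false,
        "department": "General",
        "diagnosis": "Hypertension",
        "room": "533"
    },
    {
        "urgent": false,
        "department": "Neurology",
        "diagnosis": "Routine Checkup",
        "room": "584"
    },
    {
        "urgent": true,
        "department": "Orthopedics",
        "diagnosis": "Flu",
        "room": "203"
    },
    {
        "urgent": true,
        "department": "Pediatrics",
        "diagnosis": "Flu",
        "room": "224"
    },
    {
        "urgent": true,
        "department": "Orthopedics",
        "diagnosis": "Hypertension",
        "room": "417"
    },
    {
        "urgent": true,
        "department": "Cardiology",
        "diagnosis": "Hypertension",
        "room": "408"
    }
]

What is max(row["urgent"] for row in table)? True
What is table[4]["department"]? "Orthopedics"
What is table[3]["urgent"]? True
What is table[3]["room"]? "224"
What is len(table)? 6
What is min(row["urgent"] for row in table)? False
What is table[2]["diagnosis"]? "Flu"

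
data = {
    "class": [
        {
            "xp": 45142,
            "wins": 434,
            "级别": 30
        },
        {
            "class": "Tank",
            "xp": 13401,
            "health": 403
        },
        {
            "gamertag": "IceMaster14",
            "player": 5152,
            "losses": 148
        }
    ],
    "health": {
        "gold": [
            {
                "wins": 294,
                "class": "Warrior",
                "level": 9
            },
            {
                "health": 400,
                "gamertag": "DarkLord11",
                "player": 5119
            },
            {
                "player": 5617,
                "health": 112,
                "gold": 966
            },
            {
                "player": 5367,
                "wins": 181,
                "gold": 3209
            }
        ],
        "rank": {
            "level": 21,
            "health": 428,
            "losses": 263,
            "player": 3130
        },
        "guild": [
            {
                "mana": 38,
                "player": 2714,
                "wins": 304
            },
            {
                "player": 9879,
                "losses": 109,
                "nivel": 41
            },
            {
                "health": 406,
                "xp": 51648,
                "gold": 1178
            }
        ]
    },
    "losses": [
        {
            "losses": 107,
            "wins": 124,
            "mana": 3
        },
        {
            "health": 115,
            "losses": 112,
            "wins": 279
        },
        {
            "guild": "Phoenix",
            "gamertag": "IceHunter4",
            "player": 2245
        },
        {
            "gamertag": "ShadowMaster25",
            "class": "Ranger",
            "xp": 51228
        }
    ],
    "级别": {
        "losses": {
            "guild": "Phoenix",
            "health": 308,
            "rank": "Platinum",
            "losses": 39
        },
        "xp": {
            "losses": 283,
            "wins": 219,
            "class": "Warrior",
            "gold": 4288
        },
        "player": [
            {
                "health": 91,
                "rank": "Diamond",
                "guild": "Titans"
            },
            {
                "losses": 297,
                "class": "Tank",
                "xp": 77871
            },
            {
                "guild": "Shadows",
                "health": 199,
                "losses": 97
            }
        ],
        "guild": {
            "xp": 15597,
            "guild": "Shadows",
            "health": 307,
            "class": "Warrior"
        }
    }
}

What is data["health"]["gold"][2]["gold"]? 966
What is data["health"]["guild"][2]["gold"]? 1178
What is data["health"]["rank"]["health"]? 428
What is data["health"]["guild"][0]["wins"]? 304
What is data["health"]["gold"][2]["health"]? 112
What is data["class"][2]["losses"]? 148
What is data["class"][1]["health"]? 403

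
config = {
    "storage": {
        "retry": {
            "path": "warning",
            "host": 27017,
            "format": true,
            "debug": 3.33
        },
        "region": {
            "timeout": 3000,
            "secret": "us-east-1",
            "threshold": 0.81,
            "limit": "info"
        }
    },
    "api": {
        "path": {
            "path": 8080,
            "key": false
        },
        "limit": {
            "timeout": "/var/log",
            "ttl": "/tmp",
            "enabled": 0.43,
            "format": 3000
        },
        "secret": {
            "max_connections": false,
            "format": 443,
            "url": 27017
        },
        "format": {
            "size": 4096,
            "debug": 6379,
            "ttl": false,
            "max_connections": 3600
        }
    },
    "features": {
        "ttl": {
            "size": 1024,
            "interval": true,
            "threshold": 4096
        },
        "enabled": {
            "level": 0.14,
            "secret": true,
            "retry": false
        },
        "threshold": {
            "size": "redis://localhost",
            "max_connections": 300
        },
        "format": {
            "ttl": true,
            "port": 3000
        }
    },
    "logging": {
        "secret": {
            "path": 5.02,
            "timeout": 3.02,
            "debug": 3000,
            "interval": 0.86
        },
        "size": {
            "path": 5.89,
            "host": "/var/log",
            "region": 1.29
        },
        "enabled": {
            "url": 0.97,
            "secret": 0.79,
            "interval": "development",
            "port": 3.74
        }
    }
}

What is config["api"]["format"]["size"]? 4096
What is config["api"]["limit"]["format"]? 3000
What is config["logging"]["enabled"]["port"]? 3.74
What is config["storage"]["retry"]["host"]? 27017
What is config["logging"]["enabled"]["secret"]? 0.79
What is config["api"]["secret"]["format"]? 443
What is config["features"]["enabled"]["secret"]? True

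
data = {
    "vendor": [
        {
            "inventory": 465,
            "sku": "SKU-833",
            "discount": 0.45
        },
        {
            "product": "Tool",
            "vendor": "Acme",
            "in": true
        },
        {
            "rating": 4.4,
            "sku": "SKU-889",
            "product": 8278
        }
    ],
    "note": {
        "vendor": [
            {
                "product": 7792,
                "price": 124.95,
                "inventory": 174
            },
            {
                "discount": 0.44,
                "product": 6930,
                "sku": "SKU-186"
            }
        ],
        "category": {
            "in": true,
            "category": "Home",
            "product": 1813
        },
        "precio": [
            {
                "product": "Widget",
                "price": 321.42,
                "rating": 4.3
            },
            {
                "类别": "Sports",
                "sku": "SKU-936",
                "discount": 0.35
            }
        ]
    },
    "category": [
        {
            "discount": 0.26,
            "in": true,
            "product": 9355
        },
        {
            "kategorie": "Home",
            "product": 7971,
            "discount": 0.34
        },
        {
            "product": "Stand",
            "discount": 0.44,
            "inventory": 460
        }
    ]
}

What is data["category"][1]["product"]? 7971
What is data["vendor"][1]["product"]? "Tool"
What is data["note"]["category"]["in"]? True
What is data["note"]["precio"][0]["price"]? 321.42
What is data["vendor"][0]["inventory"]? 465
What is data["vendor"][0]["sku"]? "SKU-833"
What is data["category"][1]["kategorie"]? "Home"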